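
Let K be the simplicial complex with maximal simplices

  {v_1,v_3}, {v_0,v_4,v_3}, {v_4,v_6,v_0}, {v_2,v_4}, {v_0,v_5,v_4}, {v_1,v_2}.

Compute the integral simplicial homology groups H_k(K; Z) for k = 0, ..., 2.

H_0 ≅ Z,  H_1 ≅ Z,  H_2 = 0.

We work with the vertex ordering v_0 < v_1 < v_2 < v_3 < v_4 < v_5 < v_6. The simplices of K, each written with vertices in increasing order, are:

  0-simplices (7): [v_0], [v_1], [v_2], [v_3], [v_4], [v_5], [v_6]
  1-simplices (10): [v_0,v_3], [v_0,v_4], [v_0,v_5], [v_0,v_6], [v_1,v_2], [v_1,v_3], [v_2,v_4], [v_3,v_4], [v_4,v_5], [v_4,v_6]
  2-simplices (3): [v_0,v_3,v_4], [v_0,v_4,v_5], [v_0,v_4,v_6]

so the chain groups are C_0 ≅ Z^7, C_1 ≅ Z^10, C_2 ≅ Z^3.

The boundary map ∂_1: C_1 → C_0 maps an edge to its endpoints' difference, ∂[p,q] = q − p.
The 7×10 boundary matrix has rank 6 and Smith normal form diag(1,1,1,1,1,1).

Boundary ∂_2: C_2 → C_1 sends each 2-simplex [p,q,r] to [q,r] − [p,r] + [p,q]. For instance
  ∂[v_0,v_3,v_4] = [v_3,v_4] − [v_0,v_4] + [v_0,v_3],
  ∂[v_0,v_4,v_5] = [v_4,v_5] − [v_0,v_5] + [v_0,v_4].
The 10×3 boundary matrix has rank 3 and Smith normal form diag(1,1,1).

Computing H_k = (kernel of ∂_k) / (image of ∂_{k+1}):

  H_0: rank C_0 − rank ∂_1 = 7 − 6 = 1, and the invariant factors of ∂_1 are all 1, so H_0 = Z.
  H_1: rank ker ∂_1 − rank ∂_2 = (10 − 6) − 3 = 1, and the invariant factors of ∂_2 are all 1, so H_1 = Z.
  H_2: rank ker ∂_2 − rank ∂_3 = (3 − 3) − 0 = 0, and there is no ∂_3, so H_2 = 0.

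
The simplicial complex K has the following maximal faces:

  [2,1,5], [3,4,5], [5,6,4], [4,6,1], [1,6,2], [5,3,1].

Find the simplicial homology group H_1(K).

K has 6 vertices, 12 edges, 6 triangles.
rank ∂_1 = 5, rank ∂_2 = 6 ⇒ b_1 = 12 − 5 − 6 = 1; all invariant factors of ∂_2 are 1 so no torsion. So H_1 = Z.

H_1 ≅ Z.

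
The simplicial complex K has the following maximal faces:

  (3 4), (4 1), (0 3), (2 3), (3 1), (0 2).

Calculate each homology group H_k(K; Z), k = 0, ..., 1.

H_0 = Z,  H_1 = Z^2.

We work with the vertex ordering 0 < 1 < 2 < 3 < 4. The simplices of K, each written with vertices in increasing order, are:

  0-simplices (5): [0], [1], [2], [3], [4]
  1-simplices (6): [0,2], [0,3], [1,3], [1,4], [2,3], [3,4]

giving chain groups C_0 ≅ Z^5, C_1 ≅ Z^6.

∂_1: C_1 → C_0 maps an edge to its endpoints' difference, ∂[p,q] = q − p.
The 5×6 boundary matrix has rank 4 and Smith normal form diag(1,1,1,1).

From H_k ≅ ker(∂_k) / im(∂_{k+1}) we obtain:

  H_0: rank C_0 − rank ∂_1 = 5 − 4 = 1, and the invariant factors of ∂_1 are all 1, so H_0 ≅ Z.
  H_1: rank ker ∂_1 − rank ∂_2 = (6 − 4) − 0 = 2, and there is no ∂_2, so H_1 ≅ Z^2.

As a check, the Euler characteristic is 5 − 6 = -1, which agrees with 1 − 2 = -1.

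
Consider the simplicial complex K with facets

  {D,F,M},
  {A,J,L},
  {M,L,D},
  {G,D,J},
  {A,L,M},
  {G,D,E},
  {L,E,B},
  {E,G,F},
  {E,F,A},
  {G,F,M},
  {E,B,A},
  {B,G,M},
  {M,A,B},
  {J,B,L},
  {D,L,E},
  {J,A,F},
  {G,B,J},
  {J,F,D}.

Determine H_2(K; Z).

Fix the vertex order A < B < D < E < F < G < J < L < M and write every simplex with vertices in increasing order. Then dim K = 2 and the simplices of K are:

  0-simplices (9): A, B, D, E, F, G, J, L, M
  1-simplices (27): AB, AE, AF, AJ, AL, AM, BE, BG, BJ, BL, BM, DE, DF, DG, DJ, DL, DM, EF, EG, EL, FG, FJ, FM, GJ, GM, JL, LM
  2-simplices (18): ABE, ABM, AEF, AFJ, AJL, ALM, BEL, BGJ, BGM, BJL, DEG, DEL, DFJ, DFM, DGJ, DLM, EFG, FGM

giving chain groups C_0 ≅ Z^9, C_1 ≅ Z^27, C_2 ≅ Z^18.

∂_1: C_1 → C_0 maps an edge to its endpoints' difference, ∂[p,q] = q − p.
The 9×27 boundary matrix has rank 8 and Smith normal form diag(1,1,1,1,1,1,1,1).

The boundary map ∂_2: C_2 → C_1 sends each 2-simplex [p,q,r] to [q,r] − [p,r] + [p,q]. For instance
  ∂BGJ = GJ − BJ + BG,
  ∂ALM = LM − AM + AL.
As a 27×18 matrix over Z this has rank 18, with invariant factors (1,1,1,1,1,1,1,1,1,1,1,1,1,1,1,1,1,2).

From H_k ≅ ker(∂_k) / im(∂_{k+1}) we obtain:

  H_2: rank ker ∂_2 − rank ∂_3 = (18 − 18) − 0 = 0, and there is no ∂_3, so H_2 = 0.

(K is a triangulation of the Klein bottle.)

H_2 = 0.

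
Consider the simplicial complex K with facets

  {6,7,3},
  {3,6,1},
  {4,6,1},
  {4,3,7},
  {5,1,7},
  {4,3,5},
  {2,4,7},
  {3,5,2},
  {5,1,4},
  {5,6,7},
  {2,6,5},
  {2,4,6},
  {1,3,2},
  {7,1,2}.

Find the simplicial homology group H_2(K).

We work with the vertex ordering 1 < 2 < 3 < 4 < 5 < 6 < 7. The simplices of K, each written with vertices in increasing order, are:

  0-simplices (7): [1], [2], [3], [4], [5], [6], [7]
  1-simplices (21): [1,2], [1,3], [1,4], [1,5], [1,6], [1,7], [2,3], [2,4], [2,5], [2,6], [2,7], [3,4], [3,5], [3,6], [3,7], [4,5], [4,6], [4,7], [5,6], [5,7], [6,7]
  2-simplices (14): [1,2,3], [1,2,7], [1,3,6], [1,4,5], [1,4,6], [1,5,7], [2,3,5], [2,4,6], [2,4,7], [2,5,6], [3,4,5], [3,4,7], [3,6,7], [5,6,7]

Hence C_0 ≅ Z^7, C_1 ≅ Z^21, C_2 ≅ Z^14.

Boundary ∂_1: C_1 → C_0 is given by ∂[p,q] = [q] − [p]. For instance
  ∂[1,4] = [4] − [1].
This gives a 7×21 integer matrix of rank 6; reducing to Smith normal form yields diagonal entries (1,1,1,1,1,1).

∂_2: C_2 → C_1 acts by ∂[p,q,r] = [q,r] − [p,r] + [p,q]. For instance
  ∂[1,3,6] = [3,6] − [1,6] + [1,3],
  ∂[1,2,7] = [2,7] − [1,7] + [1,2].
As a 21×14 matrix over Z this has rank 13, with invariant factors (1,1,1,1,1,1,1,1,1,1,1,1,1).

Now H_k = ker ∂_k / im ∂_{k+1}, so:

  H_2: rank ker ∂_2 − rank ∂_3 = (14 − 13) − 0 = 1, and there is no ∂_3, so H_2 ≅ Z.

H_2 ≅ Z.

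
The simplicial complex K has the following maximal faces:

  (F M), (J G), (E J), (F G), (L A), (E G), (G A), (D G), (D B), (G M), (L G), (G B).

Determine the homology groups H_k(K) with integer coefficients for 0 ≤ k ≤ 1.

Take the total order A < B < D < E < F < G < J < L < M on the vertex set. Then K (dimension 1) consists of the simplices:

  0-simplices (9): A, B, D, E, F, G, J, L, M
  1-simplices (12): AG, AL, BD, BG, DG, EG, EJ, FG, FM, GJ, GL, GM

giving chain groups C_0 ≅ Z^9, C_1 ≅ Z^12.

The boundary map ∂_1: C_1 → C_0 is given by ∂[p,q] = [q] − [p]. For instance
  ∂BG = G − B.
The 9×12 boundary matrix has rank 8 and Smith normal form diag(1,1,1,1,1,1,1,1).

Now H_k = ker ∂_k / im ∂_{k+1}, so:

  H_0: rank C_0 − rank ∂_1 = 9 − 8 = 1, and the invariant factors of ∂_1 are all 1, so H_0 = Z.
  H_1: rank ker ∂_1 − rank ∂_2 = (12 − 8) − 0 = 4, and there is no ∂_2, so H_1 = Z^4.

(K is a triangulation of a wedge of 4 circles.)

H_0 = Z,  H_1 = Z^4.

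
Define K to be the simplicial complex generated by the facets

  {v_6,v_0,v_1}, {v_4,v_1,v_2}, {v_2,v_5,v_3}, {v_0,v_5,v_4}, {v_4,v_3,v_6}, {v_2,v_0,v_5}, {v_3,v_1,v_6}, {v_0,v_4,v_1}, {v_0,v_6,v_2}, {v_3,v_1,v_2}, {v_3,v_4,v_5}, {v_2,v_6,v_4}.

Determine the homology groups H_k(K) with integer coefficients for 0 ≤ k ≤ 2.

K has 7 vertices, 18 edges, 12 triangles.
rank ∂_0 = 0, rank ∂_1 = 6 ⇒ b_0 = 7 − 0 − 6 = 1; all invariant factors of ∂_1 are 1 so no torsion. So H_0 = Z.
rank ∂_1 = 6, rank ∂_2 = 12 ⇒ b_1 = 18 − 6 − 12 = 0; ∂_2 has invariant factor(s) [2] giving torsion. So H_1 = Z/2Z.
rank ∂_2 = 12, rank ∂_3 = 0 ⇒ b_2 = 12 − 12 − 0 = 0. So H_2 = 0.

H_0 = Z,  H_1 = Z/2Z,  H_2 = 0.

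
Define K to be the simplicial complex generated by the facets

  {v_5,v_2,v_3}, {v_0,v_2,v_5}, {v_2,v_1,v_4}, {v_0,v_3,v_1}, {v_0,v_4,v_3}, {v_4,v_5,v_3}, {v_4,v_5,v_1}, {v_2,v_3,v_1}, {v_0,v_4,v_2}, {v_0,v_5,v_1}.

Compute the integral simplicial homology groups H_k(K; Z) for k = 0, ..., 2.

H_0 = Z,  H_1 = Z/2,  H_2 = 0.

K has 6 vertices, 15 edges, 10 triangles.
rank ∂_0 = 0, rank ∂_1 = 5 ⇒ b_0 = 6 − 0 − 5 = 1; all invariant factors of ∂_1 are 1 so no torsion. So H_0 ≅ Z.
rank ∂_1 = 5, rank ∂_2 = 10 ⇒ b_1 = 15 − 5 − 10 = 0; ∂_2 has invariant factor(s) [2] giving torsion. So H_1 ≅ Z/2.
rank ∂_2 = 10, rank ∂_3 = 0 ⇒ b_2 = 10 − 10 − 0 = 0. So H_2 ≅ 0.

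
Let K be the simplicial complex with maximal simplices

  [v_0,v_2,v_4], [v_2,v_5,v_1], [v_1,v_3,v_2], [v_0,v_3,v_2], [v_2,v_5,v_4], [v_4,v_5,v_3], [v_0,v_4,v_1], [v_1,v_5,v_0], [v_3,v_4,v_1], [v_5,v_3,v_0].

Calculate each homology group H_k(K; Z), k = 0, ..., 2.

We work with the vertex ordering v_0 < v_1 < v_2 < v_3 < v_4 < v_5. The simplices of K, each written with vertices in increasing order, are:

  0-simplices (6): [v_0], [v_1], [v_2], [v_3], [v_4], [v_5]
  1-simplices (15): (15 of them)
  2-simplices (10): [v_0,v_1,v_4], [v_0,v_1,v_5], [v_0,v_2,v_3], [v_0,v_2,v_4], [v_0,v_3,v_5], [v_1,v_2,v_3], [v_1,v_2,v_5], [v_1,v_3,v_4], [v_2,v_4,v_5], [v_3,v_4,v_5]

giving chain groups C_0 ≅ Z^6, C_1 ≅ Z^15, C_2 ≅ Z^10.

∂_1: C_1 → C_0 maps an edge to its endpoints' difference, ∂[p,q] = q − p. For instance
  ∂[v_1,v_3] = [v_3] − [v_1].
This gives a 6×15 integer matrix of rank 5; reducing to Smith normal form yields diagonal entries (1,1,1,1,1).

Boundary ∂_2: C_2 → C_1 acts by ∂[p,q,r] = [q,r] − [p,r] + [p,q]. For instance
  ∂[v_3,v_4,v_5] = [v_4,v_5] − [v_3,v_5] + [v_3,v_4],
  ∂[v_2,v_4,v_5] = [v_4,v_5] − [v_2,v_5] + [v_2,v_4].
The 15×10 boundary matrix has rank 10 and Smith normal form diag(1,1,1,1,1,1,1,1,1,2).

From H_k ≅ ker(∂_k) / im(∂_{k+1}) we obtain:

  H_0: rank C_0 − rank ∂_1 = 6 − 5 = 1, and the invariant factors of ∂_1 are all 1, so H_0 ≅ Z.
  H_1: rank ker ∂_1 − rank ∂_2 = (15 − 5) − 10 = 0, and ∂_2 has invariant factor 2 > 1, so H_1 ≅ Z_2.
  H_2: rank ker ∂_2 − rank ∂_3 = (10 − 10) − 0 = 0, and there is no ∂_3, so H_2 ≅ 0.

H_0 ≅ Z,  H_1 ≅ Z_2,  H_2 = 0.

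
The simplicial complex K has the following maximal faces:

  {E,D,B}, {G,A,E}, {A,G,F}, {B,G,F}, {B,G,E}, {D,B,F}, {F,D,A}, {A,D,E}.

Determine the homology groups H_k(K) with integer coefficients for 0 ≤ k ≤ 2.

Take the total order A < B < D < E < F < G on the vertex set. Then K (dimension 2) consists of the simplices:

  0-simplices (6): A, B, D, E, F, G
  1-simplices (12): AD, AE, AF, AG, BD, BE, BF, BG, DE, DF, EG, FG
  2-simplices (8): ADE, ADF, AEG, AFG, BDE, BDF, BEG, BFG

giving chain groups C_0 ≅ Z^6, C_1 ≅ Z^12, C_2 ≅ Z^8.

The boundary map ∂_1: C_1 → C_0 maps an edge to its endpoints' difference, ∂[p,q] = q − p. For instance
  ∂AD = D − A.
The resulting 6×12 matrix has rank 5, and its Smith normal form has invariant factors (1,1,1,1,1).

Boundary ∂_2: C_2 → C_1 acts by ∂[p,q,r] = [q,r] − [p,r] + [p,q]. For instance
  ∂BDF = DF − BF + BD,
  ∂BFG = FG − BG + BF.
The 12×8 boundary matrix has rank 7 and Smith normal form diag(1,1,1,1,1,1,1).

Reading off H_k = ker ∂_k / im ∂_{k+1}:

  H_0: rank C_0 − rank ∂_1 = 6 − 5 = 1, and the invariant factors of ∂_1 are all 1, so H_0 = Z.
  H_1: rank ker ∂_1 − rank ∂_2 = (12 − 5) − 7 = 0, and the invariant factors of ∂_2 are all 1, so H_1 = 0.
  H_2: rank ker ∂_2 − rank ∂_3 = (8 − 7) − 0 = 1, and there is no ∂_3, so H_2 = Z.

H_0 ≅ Z,  H_1 = 0,  H_2 ≅ Z.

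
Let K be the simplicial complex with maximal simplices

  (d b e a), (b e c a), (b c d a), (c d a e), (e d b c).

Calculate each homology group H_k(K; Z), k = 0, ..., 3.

Take the total order a < b < c < d < e on the vertex set. Then K (dimension 3) consists of the simplices:

  0-simplices (5): a, b, c, d, e
  1-simplices (10): ab, ac, ad, ae, bc, bd, be, cd, ce, de
  2-simplices (10): abc, abd, abe, acd, ace, ade, bcd, bce, bde, cde
  3-simplices (5): abcd, abce, abde, acde, bcde

so the chain groups are C_0 ≅ Z^5, C_1 ≅ Z^10, C_2 ≅ Z^10, C_3 ≅ Z^5.

∂_1: C_1 → C_0 sends each edge [p,q] (with p < q) to q − p.
The resulting 5×10 matrix has rank 4, and its Smith normal form has invariant factors (1,1,1,1).

Boundary ∂_2: C_2 → C_1 acts by ∂[p,q,r] = [q,r] − [p,r] + [p,q]. For instance
  ∂bde = de − be + bd,
  ∂ace = ce − ae + ac.
As a 10×10 matrix over Z this has rank 6, with invariant factors (1,1,1,1,1,1).

Boundary ∂_3: C_3 → C_2 sends each 3-simplex σ to the alternating sum Σ_i (−1)^i (σ with its i-th vertex removed). For instance
  ∂abcd = bcd − acd + abd − abc,
  ∂acde = cde − ade + ace − acd.
The resulting 10×5 matrix has rank 4, and its Smith normal form has invariant factors (1,1,1,1).

Reading off H_k = ker ∂_k / im ∂_{k+1}:

  H_0: rank C_0 − rank ∂_1 = 5 − 4 = 1, and the invariant factors of ∂_1 are all 1, so H_0 = Z.
  H_1: rank ker ∂_1 − rank ∂_2 = (10 − 4) − 6 = 0, and the invariant factors of ∂_2 are all 1, so H_1 = 0.
  H_2: rank ker ∂_2 − rank ∂_3 = (10 − 6) − 4 = 0, and the invariant factors of ∂_3 are all 1, so H_2 = 0.
  H_3: rank ker ∂_3 − rank ∂_4 = (5 − 4) − 0 = 1, and there is no ∂_4, so H_3 = Z.

(K is a triangulation of the 3-sphere S^3.)

H_0 = Z,  H_1 = 0,  H_2 = 0,  H_3 = Z.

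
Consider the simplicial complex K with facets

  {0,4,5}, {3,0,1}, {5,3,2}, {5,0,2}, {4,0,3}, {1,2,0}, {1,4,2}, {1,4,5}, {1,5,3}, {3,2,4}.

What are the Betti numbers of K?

b_0 = 1, b_1 = 0, b_2 = 0.

Fix the vertex order 0 < 1 < 2 < 3 < 4 < 5 and write every simplex with vertices in increasing order. Then dim K = 2 and the simplices of K are:

  0-simplices (6): [0], [1], [2], [3], [4], [5]
  1-simplices (15): [0,1], [0,2], [0,3], [0,4], [0,5], [1,2], [1,3], [1,4], [1,5], [2,3], [2,4], [2,5], [3,4], [3,5], [4,5]
  2-simplices (10): [0,1,2], [0,1,3], [0,2,5], [0,3,4], [0,4,5], [1,2,4], [1,3,5], [1,4,5], [2,3,4], [2,3,5]

giving chain groups C_0 ≅ Z^6, C_1 ≅ Z^15, C_2 ≅ Z^10.

∂_1: C_1 → C_0 sends each edge [p,q] (with p < q) to q − p.
The 6×15 boundary matrix has rank 5 and Smith normal form diag(1,1,1,1,1).

Boundary ∂_2: C_2 → C_1 sends each 2-simplex [p,q,r] to [q,r] − [p,r] + [p,q]. For instance
  ∂[0,2,5] = [2,5] − [0,5] + [0,2],
  ∂[2,3,5] = [3,5] − [2,5] + [2,3].
As a 15×10 matrix over Z this has rank 10, with invariant factors (1,1,1,1,1,1,1,1,1,2).

Computing H_k = (kernel of ∂_k) / (image of ∂_{k+1}):

  H_0: rank C_0 − rank ∂_1 = 6 − 5 = 1, and the invariant factors of ∂_1 are all 1, so H_0 ≅ Z.
  H_1: rank ker ∂_1 − rank ∂_2 = (15 − 5) − 10 = 0, and ∂_2 has invariant factor 2 > 1, so H_1 ≅ Z/2.
  H_2: rank ker ∂_2 − rank ∂_3 = (10 − 10) − 0 = 0, and there is no ∂_3, so H_2 ≅ 0.

As a check, the Euler characteristic is 6 − 15 + 10 = 1, which agrees with 1 − 0 + 0 = 1.

Hence the Betti numbers are b_0 = 1, b_1 = 0, b_2 = 0.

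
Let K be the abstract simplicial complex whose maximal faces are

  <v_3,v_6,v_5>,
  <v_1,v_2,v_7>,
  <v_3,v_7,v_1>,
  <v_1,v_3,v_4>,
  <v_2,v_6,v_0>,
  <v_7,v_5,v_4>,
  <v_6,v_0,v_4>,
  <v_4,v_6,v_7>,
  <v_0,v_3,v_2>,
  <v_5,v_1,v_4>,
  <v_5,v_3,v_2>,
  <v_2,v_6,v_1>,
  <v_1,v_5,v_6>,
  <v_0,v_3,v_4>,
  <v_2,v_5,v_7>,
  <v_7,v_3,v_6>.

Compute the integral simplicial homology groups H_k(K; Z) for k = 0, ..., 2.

H_0 ≅ Z,  H_1 ≅ Z^2,  H_2 ≅ Z.

Take the total order v_0 < v_1 < v_2 < v_3 < v_4 < v_5 < v_6 < v_7 on the vertex set. Then K (dimension 2) consists of the simplices:

  0-simplices (8): [v_0], [v_1], [v_2], [v_3], [v_4], [v_5], [v_6], [v_7]
  1-simplices (24): (24 of them)
  2-simplices (16): (16 of them)

Hence C_0 ≅ Z^8, C_1 ≅ Z^24, C_2 ≅ Z^16.

∂_1: C_1 → C_0 maps an edge to its endpoints' difference, ∂[p,q] = q − p.
As a 8×24 matrix over Z this has rank 7, with invariant factors (1,1,1,1,1,1,1).

Boundary ∂_2: C_2 → C_1 maps a triangle to the signed sum of its edges. For instance
  ∂[v_0,v_3,v_4] = [v_3,v_4] − [v_0,v_4] + [v_0,v_3],
  ∂[v_1,v_2,v_6] = [v_2,v_6] − [v_1,v_6] + [v_1,v_2].
This gives a 24×16 integer matrix of rank 15; reducing to Smith normal form yields diagonal entries (1,1,1,1,1,1,1,1,1,1,1,1,1,1,1).

From H_k ≅ ker(∂_k) / im(∂_{k+1}) we obtain:

  H_0: rank C_0 − rank ∂_1 = 8 − 7 = 1, and the invariant factors of ∂_1 are all 1, so H_0 = Z.
  H_1: rank ker ∂_1 − rank ∂_2 = (24 − 7) − 15 = 2, and the invariant factors of ∂_2 are all 1, so H_1 = Z^2.
  H_2: rank ker ∂_2 − rank ∂_3 = (16 − 15) − 0 = 1, and there is no ∂_3, so H_2 = Z.

As a check, the Euler characteristic is 8 − 24 + 16 = 0, which agrees with 1 − 2 + 1 = 0.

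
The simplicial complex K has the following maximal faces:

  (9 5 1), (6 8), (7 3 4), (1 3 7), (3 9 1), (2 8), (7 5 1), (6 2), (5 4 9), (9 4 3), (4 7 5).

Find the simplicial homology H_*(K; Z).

H_0 ≅ Z^2,  H_1 ≅ Z,  H_2 ≅ Z.

Order the vertices as 1 < 2 < 3 < 4 < 5 < 6 < 7 < 8 < 9. Listing each simplex with vertices in this order, K has dimension 2 with simplices:

  0-simplices (9): [1], [2], [3], [4], [5], [6], [7], [8], [9]
  1-simplices (15): [1,3], [1,5], [1,7], [1,9], [2,6], [2,8], [3,4], [3,7], [3,9], [4,5], [4,7], [4,9], [5,7], [5,9], [6,8]
  2-simplices (8): [1,3,7], [1,3,9], [1,5,7], [1,5,9], [3,4,7], [3,4,9], [4,5,7], [4,5,9]

Hence C_0 ≅ Z^9, C_1 ≅ Z^15, C_2 ≅ Z^8.

The boundary map ∂_1: C_1 → C_0 is given by ∂[p,q] = [q] − [p]. For instance
  ∂[3,7] = [7] − [3].
This gives a 9×15 integer matrix of rank 7; reducing to Smith normal form yields diagonal entries (1,1,1,1,1,1,1).

∂_2: C_2 → C_1 sends each 2-simplex [p,q,r] to [q,r] − [p,r] + [p,q]. For instance
  ∂[3,4,7] = [4,7] − [3,7] + [3,4],
  ∂[1,5,7] = [5,7] − [1,7] + [1,5].
The resulting 15×8 matrix has rank 7, and its Smith normal form has invariant factors (1,1,1,1,1,1,1).

Computing H_k = (kernel of ∂_k) / (image of ∂_{k+1}):

  H_0: rank C_0 − rank ∂_1 = 9 − 7 = 2, and the invariant factors of ∂_1 are all 1, so H_0 = Z^2.
  H_1: rank ker ∂_1 − rank ∂_2 = (15 − 7) − 7 = 1, and the invariant factors of ∂_2 are all 1, so H_1 = Z.
  H_2: rank ker ∂_2 − rank ∂_3 = (8 − 7) − 0 = 1, and there is no ∂_3, so H_2 = Z.

As a check, the Euler characteristic is 9 − 15 + 8 = 2, which agrees with 2 − 1 + 1 = 2.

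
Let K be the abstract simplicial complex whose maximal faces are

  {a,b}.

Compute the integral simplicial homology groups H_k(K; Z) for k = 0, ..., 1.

H_0 = Z,  H_1 = 0.

We work with the vertex ordering a < b. The simplices of K, each written with vertices in increasing order, are:

  0-simplices (2): a, b
  1-simplices (1): ab

Hence C_0 ≅ Z^2, C_1 ≅ Z^1.

The boundary map ∂_1: C_1 → C_0 is given by ∂[p,q] = [q] − [p].
This gives a 2×1 integer matrix of rank 1; reducing to Smith normal form yields diagonal entries (1).

Computing H_k = (kernel of ∂_k) / (image of ∂_{k+1}):

  H_0: rank C_0 − rank ∂_1 = 2 − 1 = 1, and the invariant factors of ∂_1 are all 1, so H_0 = Z.
  H_1: rank ker ∂_1 − rank ∂_2 = (1 − 1) − 0 = 0, and there is no ∂_2, so H_1 = 0.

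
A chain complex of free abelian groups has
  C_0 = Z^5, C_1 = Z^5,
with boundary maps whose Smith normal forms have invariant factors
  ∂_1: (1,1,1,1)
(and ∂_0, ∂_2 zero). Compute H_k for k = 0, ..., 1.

H_0: b_0 = 5 − 0 − 4 = 1; torsion from ∂_1 factors > 1: none. So H_0 ≅ Z.
H_1: b_1 = 5 − 4 − 0 = 1; torsion from ∂_2 factors > 1: none. So H_1 ≅ Z.

H_0 ≅ Z,  H_1 ≅ Z.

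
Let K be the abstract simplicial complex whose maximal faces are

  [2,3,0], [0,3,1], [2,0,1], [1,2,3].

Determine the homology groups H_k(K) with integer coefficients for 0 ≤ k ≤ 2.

Fix the vertex order 0 < 1 < 2 < 3 and write every simplex with vertices in increasing order. Then dim K = 2 and the simplices of K are:

  0-simplices (4): [0], [1], [2], [3]
  1-simplices (6): [0,1], [0,2], [0,3], [1,2], [1,3], [2,3]
  2-simplices (4): [0,1,2], [0,1,3], [0,2,3], [1,2,3]

Hence C_0 ≅ Z^4, C_1 ≅ Z^6, C_2 ≅ Z^4.

The boundary map ∂_1: C_1 → C_0 sends each edge [p,q] (with p < q) to q − p. For instance
  ∂[0,2] = [2] − [0].
As a 4×6 matrix over Z this has rank 3, with invariant factors (1,1,1).

∂_2: C_2 → C_1 acts by ∂[p,q,r] = [q,r] − [p,r] + [p,q]. For instance
  ∂[1,2,3] = [2,3] − [1,3] + [1,2],
  ∂[0,1,3] = [1,3] − [0,3] + [0,1].
The 6×4 boundary matrix has rank 3 and Smith normal form diag(1,1,1).

Computing H_k = (kernel of ∂_k) / (image of ∂_{k+1}):

  H_0: rank C_0 − rank ∂_1 = 4 − 3 = 1, and the invariant factors of ∂_1 are all 1, so H_0 ≅ Z.
  H_1: rank ker ∂_1 − rank ∂_2 = (6 − 3) − 3 = 0, and the invariant factors of ∂_2 are all 1, so H_1 ≅ 0.
  H_2: rank ker ∂_2 − rank ∂_3 = (4 − 3) − 0 = 1, and there is no ∂_3, so H_2 ≅ Z.

H_0 = Z,  H_1 = 0,  H_2 = Z.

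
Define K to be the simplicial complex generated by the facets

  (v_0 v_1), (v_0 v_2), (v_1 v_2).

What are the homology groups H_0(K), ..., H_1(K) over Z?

K has 3 vertices, 3 edges.
rank ∂_0 = 0, rank ∂_1 = 2 ⇒ b_0 = 3 − 0 − 2 = 1; all invariant factors of ∂_1 are 1 so no torsion. So H_0 = Z.
rank ∂_1 = 2, rank ∂_2 = 0 ⇒ b_1 = 3 − 2 − 0 = 1. So H_1 = Z.

H_0 ≅ Z,  H_1 ≅ Z.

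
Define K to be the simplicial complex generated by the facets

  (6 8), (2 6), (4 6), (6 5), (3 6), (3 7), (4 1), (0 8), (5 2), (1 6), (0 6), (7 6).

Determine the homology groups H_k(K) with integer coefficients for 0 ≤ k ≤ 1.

Fix the vertex order 0 < 1 < 2 < 3 < 4 < 5 < 6 < 7 < 8 and write every simplex with vertices in increasing order. Then dim K = 1 and the simplices of K are:

  0-simplices (9): [0], [1], [2], [3], [4], [5], [6], [7], [8]
  1-simplices (12): [0,6], [0,8], [1,4], [1,6], [2,5], [2,6], [3,6], [3,7], [4,6], [5,6], [6,7], [6,8]

giving chain groups C_0 ≅ Z^9, C_1 ≅ Z^12.

The boundary map ∂_1: C_1 → C_0 is given by ∂[p,q] = [q] − [p]. For instance
  ∂[1,4] = [4] − [1].
The 9×12 boundary matrix has rank 8 and Smith normal form diag(1,1,1,1,1,1,1,1).

Reading off H_k = ker ∂_k / im ∂_{k+1}:

  H_0: rank C_0 − rank ∂_1 = 9 − 8 = 1, and the invariant factors of ∂_1 are all 1, so H_0 ≅ Z.
  H_1: rank ker ∂_1 − rank ∂_2 = (12 − 8) − 0 = 4, and there is no ∂_2, so H_1 ≅ Z^4.

H_0 ≅ Z,  H_1 ≅ Z^4.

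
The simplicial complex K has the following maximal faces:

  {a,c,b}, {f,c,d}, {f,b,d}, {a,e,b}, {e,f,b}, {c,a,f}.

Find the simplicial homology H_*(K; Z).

K has 6 vertices, 12 edges, 6 triangles.
rank ∂_0 = 0, rank ∂_1 = 5 ⇒ b_0 = 6 − 0 − 5 = 1; all invariant factors of ∂_1 are 1 so no torsion. So H_0 = Z.
rank ∂_1 = 5, rank ∂_2 = 6 ⇒ b_1 = 12 − 5 − 6 = 1; all invariant factors of ∂_2 are 1 so no torsion. So H_1 = Z.
rank ∂_2 = 6, rank ∂_3 = 0 ⇒ b_2 = 6 − 6 − 0 = 0. So H_2 = 0.

H_0 = Z,  H_1 = Z,  H_2 = 0.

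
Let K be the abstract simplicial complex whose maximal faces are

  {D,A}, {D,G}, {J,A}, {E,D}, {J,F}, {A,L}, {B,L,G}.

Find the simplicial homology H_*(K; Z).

H_0 ≅ Z,  H_1 ≅ Z,  H_2 = 0.

Order the vertices as A < B < D < E < F < G < J < L. Listing each simplex with vertices in this order, K has dimension 2 with simplices:

  0-simplices (8): A, B, D, E, F, G, J, L
  1-simplices (9): AD, AJ, AL, BG, BL, DE, DG, FJ, GL
  2-simplices (1): BGL

Hence C_0 ≅ Z^8, C_1 ≅ Z^9, C_2 ≅ Z^1.

Boundary ∂_1: C_1 → C_0 is given by ∂[p,q] = [q] − [p].
The resulting 8×9 matrix has rank 7, and its Smith normal form has invariant factors (1,1,1,1,1,1,1).

Boundary ∂_2: C_2 → C_1 acts by ∂[p,q,r] = [q,r] − [p,r] + [p,q]. For instance
  ∂BGL = GL − BL + BG.
The resulting 9×1 matrix has rank 1, and its Smith normal form has invariant factors (1).

Computing H_k = (kernel of ∂_k) / (image of ∂_{k+1}):

  H_0: rank C_0 − rank ∂_1 = 8 − 7 = 1, and the invariant factors of ∂_1 are all 1, so H_0 ≅ Z.
  H_1: rank ker ∂_1 − rank ∂_2 = (9 − 7) − 1 = 1, and the invariant factors of ∂_2 are all 1, so H_1 ≅ Z.
  H_2: rank ker ∂_2 − rank ∂_3 = (1 − 1) − 0 = 0, and there is no ∂_3, so H_2 ≅ 0.

As a check, the Euler characteristic is 8 − 9 + 1 = 0, which agrees with 1 − 1 + 0 = 0.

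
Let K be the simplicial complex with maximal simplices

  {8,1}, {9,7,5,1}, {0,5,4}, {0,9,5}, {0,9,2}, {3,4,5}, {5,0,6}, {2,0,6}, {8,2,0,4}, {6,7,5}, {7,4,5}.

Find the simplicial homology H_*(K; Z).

H_0 = Z,  H_1 = Z,  H_2 = 0,  H_3 = 0.

We work with the vertex ordering 0 < 1 < 2 < 3 < 4 < 5 < 6 < 7 < 8 < 9. The simplices of K, each written with vertices in increasing order, are:

  0-simplices (10): [0], [1], [2], [3], [4], [5], [6], [7], [8], [9]
  1-simplices (24): (24 of them)
  2-simplices (16): [0,2,4], [0,2,6], [0,2,8], [0,2,9], [0,4,5], [0,4,8], [0,5,6], [0,5,9], [1,5,7], [1,5,9], [1,7,9], [2,4,8], [3,4,5], [4,5,7], [5,6,7], [5,7,9]
  3-simplices (2): [0,2,4,8], [1,5,7,9]

so the chain groups are C_0 ≅ Z^10, C_1 ≅ Z^24, C_2 ≅ Z^16, C_3 ≅ Z^2.

The boundary map ∂_1: C_1 → C_0 maps an edge to its endpoints' difference, ∂[p,q] = q − p.
As a 10×24 matrix over Z this has rank 9, with invariant factors (1,1,1,1,1,1,1,1,1).

The boundary map ∂_2: C_2 → C_1 sends each 2-simplex [p,q,r] to [q,r] − [p,r] + [p,q]. For instance
  ∂[5,6,7] = [6,7] − [5,7] + [5,6],
  ∂[0,2,8] = [2,8] − [0,8] + [0,2].
This gives a 24×16 integer matrix of rank 14; reducing to Smith normal form yields diagonal entries (1,1,1,1,1,1,1,1,1,1,1,1,1,1).

∂_3: C_3 → C_2 sends each 3-simplex σ to the alternating sum Σ_i (−1)^i (σ with its i-th vertex removed). For instance
  ∂[0,2,4,8] = [2,4,8] − [0,4,8] + [0,2,8] − [0,2,4],
  ∂[1,5,7,9] = [5,7,9] − [1,7,9] + [1,5,9] − [1,5,7].
The 16×2 boundary matrix has rank 2 and Smith normal form diag(1,1).

From H_k ≅ ker(∂_k) / im(∂_{k+1}) we obtain:

  H_0: rank C_0 − rank ∂_1 = 10 − 9 = 1, and the invariant factors of ∂_1 are all 1, so H_0 = Z.
  H_1: rank ker ∂_1 − rank ∂_2 = (24 − 9) − 14 = 1, and the invariant factors of ∂_2 are all 1, so H_1 = Z.
  H_2: rank ker ∂_2 − rank ∂_3 = (16 − 14) − 2 = 0, and the invariant factors of ∂_3 are all 1, so H_2 = 0.
  H_3: rank ker ∂_3 − rank ∂_4 = (2 − 2) − 0 = 0, and there is no ∂_4, so H_3 = 0.

As a check, the Euler characteristic is 10 − 24 + 16 − 2 = 0, which agrees with 1 − 1 + 0 − 0 = 0.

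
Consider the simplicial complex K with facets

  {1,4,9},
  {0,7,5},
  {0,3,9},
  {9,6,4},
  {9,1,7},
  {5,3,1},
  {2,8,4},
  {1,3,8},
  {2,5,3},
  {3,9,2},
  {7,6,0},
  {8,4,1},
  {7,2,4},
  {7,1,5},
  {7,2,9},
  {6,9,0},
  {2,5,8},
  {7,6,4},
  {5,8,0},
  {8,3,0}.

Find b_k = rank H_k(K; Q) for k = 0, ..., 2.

b_0 = 1, b_1 = 1, b_2 = 0.

We work with the vertex ordering 0 < 1 < 2 < 3 < 4 < 5 < 6 < 7 < 8 < 9. The simplices of K, each written with vertices in increasing order, are:

  0-simplices (10): [0], [1], [2], [3], [4], [5], [6], [7], [8], [9]
  1-simplices (30): (30 of them)
  2-simplices (20): (20 of them)

Hence C_0 ≅ Z^10, C_1 ≅ Z^30, C_2 ≅ Z^20.

The boundary map ∂_1: C_1 → C_0 sends each edge [p,q] (with p < q) to q − p. For instance
  ∂[0,5] = [5] − [0].
The 10×30 boundary matrix has rank 9 and Smith normal form diag(1,1,1,1,1,1,1,1,1).

∂_2: C_2 → C_1 acts by ∂[p,q,r] = [q,r] − [p,r] + [p,q]. For instance
  ∂[2,7,9] = [7,9] − [2,9] + [2,7],
  ∂[1,3,8] = [3,8] − [1,8] + [1,3].
The resulting 30×20 matrix has rank 20, and its Smith normal form has invariant factors (1,1,1,1,1,1,1,1,1,1,1,1,1,1,1,1,1,1,1,2).

From H_k ≅ ker(∂_k) / im(∂_{k+1}) we obtain:

  H_0: rank C_0 − rank ∂_1 = 10 − 9 = 1, and the invariant factors of ∂_1 are all 1, so H_0 ≅ Z.
  H_1: rank ker ∂_1 − rank ∂_2 = (30 − 9) − 20 = 1, and ∂_2 has invariant factor 2 > 1, so H_1 ≅ Z ⊕ Z/2.
  H_2: rank ker ∂_2 − rank ∂_3 = (20 − 20) − 0 = 0, and there is no ∂_3, so H_2 ≅ 0.

Hence the Betti numbers are b_0 = 1, b_1 = 1, b_2 = 0.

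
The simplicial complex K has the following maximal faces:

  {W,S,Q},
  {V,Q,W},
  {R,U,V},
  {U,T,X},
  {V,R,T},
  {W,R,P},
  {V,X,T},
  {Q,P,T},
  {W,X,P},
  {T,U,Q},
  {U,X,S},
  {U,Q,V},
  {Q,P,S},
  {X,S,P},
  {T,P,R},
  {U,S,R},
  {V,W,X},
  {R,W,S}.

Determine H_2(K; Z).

H_2 = 0.

Take the total order P < Q < R < S < T < U < V < W < X on the vertex set. Then K (dimension 2) consists of the simplices:

  0-simplices (9): P, Q, R, S, T, U, V, W, X
  1-simplices (27): PQ, PR, PS, PT, PW, PX, QS, QT, QU, QV, QW, RS, RT, RU, RV, RW, SU, SW, SX, TU, TV, TX, UV, UX, VW, VX, WX
  2-simplices (18): PQS, PQT, PRT, PRW, PSX, PWX, QSW, QTU, QUV, QVW, RSU, RSW, RTV, RUV, SUX, TUX, TVX, VWX

so the chain groups are C_0 ≅ Z^9, C_1 ≅ Z^27, C_2 ≅ Z^18.

The boundary map ∂_1: C_1 → C_0 sends each edge [p,q] (with p < q) to q − p. For instance
  ∂QT = T − Q.
As a 9×27 matrix over Z this has rank 8, with invariant factors (1,1,1,1,1,1,1,1).

∂_2: C_2 → C_1 maps a triangle to the signed sum of its edges. For instance
  ∂QSW = SW − QW + QS,
  ∂TVX = VX − TX + TV.
As a 27×18 matrix over Z this has rank 18, with invariant factors (1,1,1,1,1,1,1,1,1,1,1,1,1,1,1,1,1,2).

From H_k ≅ ker(∂_k) / im(∂_{k+1}) we obtain:

  H_2: rank ker ∂_2 − rank ∂_3 = (18 − 18) − 0 = 0, and there is no ∂_3, so H_2 = 0.

(K is a triangulation of the Klein bottle.)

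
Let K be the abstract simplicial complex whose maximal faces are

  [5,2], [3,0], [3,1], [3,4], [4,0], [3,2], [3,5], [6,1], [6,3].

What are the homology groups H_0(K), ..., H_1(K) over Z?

K has 7 vertices, 9 edges.
rank ∂_0 = 0, rank ∂_1 = 6 ⇒ b_0 = 7 − 0 − 6 = 1; all invariant factors of ∂_1 are 1 so no torsion. So H_0 = Z.
rank ∂_1 = 6, rank ∂_2 = 0 ⇒ b_1 = 9 − 6 − 0 = 3. So H_1 = Z^3.

H_0 = Z,  H_1 = Z^3.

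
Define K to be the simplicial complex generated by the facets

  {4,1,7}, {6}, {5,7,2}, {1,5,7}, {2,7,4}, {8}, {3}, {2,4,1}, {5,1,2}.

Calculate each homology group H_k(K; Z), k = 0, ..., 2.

H_0 ≅ Z^4,  H_1 = 0,  H_2 ≅ Z.

Order the vertices as 1 < 2 < 3 < 4 < 5 < 6 < 7 < 8. Listing each simplex with vertices in this order, K has dimension 2 with simplices:

  0-simplices (8): [1], [2], [3], [4], [5], [6], [7], [8]
  1-simplices (9): [1,2], [1,4], [1,5], [1,7], [2,4], [2,5], [2,7], [4,7], [5,7]
  2-simplices (6): [1,2,4], [1,2,5], [1,4,7], [1,5,7], [2,4,7], [2,5,7]

giving chain groups C_0 ≅ Z^8, C_1 ≅ Z^9, C_2 ≅ Z^6.

Boundary ∂_1: C_1 → C_0 is given by ∂[p,q] = [q] − [p]. For instance
  ∂[5,7] = [7] − [5].
The resulting 8×9 matrix has rank 4, and its Smith normal form has invariant factors (1,1,1,1).

Boundary ∂_2: C_2 → C_1 acts by ∂[p,q,r] = [q,r] − [p,r] + [p,q]. For instance
  ∂[1,4,7] = [4,7] − [1,7] + [1,4],
  ∂[1,2,4] = [2,4] − [1,4] + [1,2].
This gives a 9×6 integer matrix of rank 5; reducing to Smith normal form yields diagonal entries (1,1,1,1,1).

Reading off H_k = ker ∂_k / im ∂_{k+1}:

  H_0: rank C_0 − rank ∂_1 = 8 − 4 = 4, and the invariant factors of ∂_1 are all 1, so H_0 ≅ Z^4.
  H_1: rank ker ∂_1 − rank ∂_2 = (9 − 4) − 5 = 0, and the invariant factors of ∂_2 are all 1, so H_1 ≅ 0.
  H_2: rank ker ∂_2 − rank ∂_3 = (6 − 5) − 0 = 1, and there is no ∂_3, so H_2 ≅ Z.

As a check, the Euler characteristic is 8 − 9 + 6 = 5, which agrees with 4 − 0 + 1 = 5.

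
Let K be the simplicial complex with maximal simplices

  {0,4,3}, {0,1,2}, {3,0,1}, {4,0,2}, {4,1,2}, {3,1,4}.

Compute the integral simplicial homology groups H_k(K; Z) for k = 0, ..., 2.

Take the total order 0 < 1 < 2 < 3 < 4 on the vertex set. Then K (dimension 2) consists of the simplices:

  0-simplices (5): [0], [1], [2], [3], [4]
  1-simplices (9): [0,1], [0,2], [0,3], [0,4], [1,2], [1,3], [1,4], [2,4], [3,4]
  2-simplices (6): [0,1,2], [0,1,3], [0,2,4], [0,3,4], [1,2,4], [1,3,4]

so the chain groups are C_0 ≅ Z^5, C_1 ≅ Z^9, C_2 ≅ Z^6.

The boundary map ∂_1: C_1 → C_0 maps an edge to its endpoints' difference, ∂[p,q] = q − p. For instance
  ∂[1,2] = [2] − [1].
As a 5×9 matrix over Z this has rank 4, with invariant factors (1,1,1,1).

∂_2: C_2 → C_1 sends each 2-simplex [p,q,r] to [q,r] − [p,r] + [p,q]. For instance
  ∂[1,3,4] = [3,4] − [1,4] + [1,3],
  ∂[1,2,4] = [2,4] − [1,4] + [1,2].
As a 9×6 matrix over Z this has rank 5, with invariant factors (1,1,1,1,1).

Computing H_k = (kernel of ∂_k) / (image of ∂_{k+1}):

  H_0: rank C_0 − rank ∂_1 = 5 − 4 = 1, and the invariant factors of ∂_1 are all 1, so H_0 ≅ Z.
  H_1: rank ker ∂_1 − rank ∂_2 = (9 − 4) − 5 = 0, and the invariant factors of ∂_2 are all 1, so H_1 ≅ 0.
  H_2: rank ker ∂_2 − rank ∂_3 = (6 − 5) − 0 = 1, and there is no ∂_3, so H_2 ≅ Z.

As a check, the Euler characteristic is 5 − 9 + 6 = 2, which agrees with 1 − 0 + 1 = 2.

H_0 ≅ Z,  H_1 = 0,  H_2 ≅ Z.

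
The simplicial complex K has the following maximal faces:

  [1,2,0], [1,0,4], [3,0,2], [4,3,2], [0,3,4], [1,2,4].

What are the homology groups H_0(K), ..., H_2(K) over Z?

We work with the vertex ordering 0 < 1 < 2 < 3 < 4. The simplices of K, each written with vertices in increasing order, are:

  0-simplices (5): [0], [1], [2], [3], [4]
  1-simplices (9): [0,1], [0,2], [0,3], [0,4], [1,2], [1,4], [2,3], [2,4], [3,4]
  2-simplices (6): [0,1,2], [0,1,4], [0,2,3], [0,3,4], [1,2,4], [2,3,4]

giving chain groups C_0 ≅ Z^5, C_1 ≅ Z^9, C_2 ≅ Z^6.

The boundary map ∂_1: C_1 → C_0 sends each edge [p,q] (with p < q) to q − p. For instance
  ∂[0,4] = [4] − [0].
This gives a 5×9 integer matrix of rank 4; reducing to Smith normal form yields diagonal entries (1,1,1,1).

∂_2: C_2 → C_1 maps a triangle to the signed sum of its edges. For instance
  ∂[0,3,4] = [3,4] − [0,4] + [0,3],
  ∂[0,1,2] = [1,2] − [0,2] + [0,1].
The 9×6 boundary matrix has rank 5 and Smith normal form diag(1,1,1,1,1).

Reading off H_k = ker ∂_k / im ∂_{k+1}:

  H_0: rank C_0 − rank ∂_1 = 5 − 4 = 1, and the invariant factors of ∂_1 are all 1, so H_0 = Z.
  H_1: rank ker ∂_1 − rank ∂_2 = (9 − 4) − 5 = 0, and the invariant factors of ∂_2 are all 1, so H_1 = 0.
  H_2: rank ker ∂_2 − rank ∂_3 = (6 − 5) − 0 = 1, and there is no ∂_3, so H_2 = Z.

H_0 = Z,  H_1 = 0,  H_2 = Z.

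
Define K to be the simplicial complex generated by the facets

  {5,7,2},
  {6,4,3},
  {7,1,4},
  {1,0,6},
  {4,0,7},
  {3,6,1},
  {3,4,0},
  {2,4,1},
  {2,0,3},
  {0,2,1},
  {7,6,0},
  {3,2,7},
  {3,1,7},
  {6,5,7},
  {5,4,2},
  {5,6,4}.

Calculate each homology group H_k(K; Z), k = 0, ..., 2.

We work with the vertex ordering 0 < 1 < 2 < 3 < 4 < 5 < 6 < 7. The simplices of K, each written with vertices in increasing order, are:

  0-simplices (8): [0], [1], [2], [3], [4], [5], [6], [7]
  1-simplices (24): (24 of them)
  2-simplices (16): [0,1,2], [0,1,6], [0,2,3], [0,3,4], [0,4,7], [0,6,7], [1,2,4], [1,3,6], [1,3,7], [1,4,7], [2,3,7], [2,4,5], [2,5,7], [3,4,6], [4,5,6], [5,6,7]

giving chain groups C_0 ≅ Z^8, C_1 ≅ Z^24, C_2 ≅ Z^16.

The boundary map ∂_1: C_1 → C_0 maps an edge to its endpoints' difference, ∂[p,q] = q − p. For instance
  ∂[0,3] = [3] − [0].
The 8×24 boundary matrix has rank 7 and Smith normal form diag(1,1,1,1,1,1,1).

Boundary ∂_2: C_2 → C_1 maps a triangle to the signed sum of its edges. For instance
  ∂[0,4,7] = [4,7] − [0,7] + [0,4],
  ∂[2,4,5] = [4,5] − [2,5] + [2,4].
The resulting 24×16 matrix has rank 15, and its Smith normal form has invariant factors (1,1,1,1,1,1,1,1,1,1,1,1,1,1,1).

From H_k ≅ ker(∂_k) / im(∂_{k+1}) we obtain:

  H_0: rank C_0 − rank ∂_1 = 8 − 7 = 1, and the invariant factors of ∂_1 are all 1, so H_0 = Z.
  H_1: rank ker ∂_1 − rank ∂_2 = (24 − 7) − 15 = 2, and the invariant factors of ∂_2 are all 1, so H_1 = Z^2.
  H_2: rank ker ∂_2 − rank ∂_3 = (16 − 15) − 0 = 1, and there is no ∂_3, so H_2 = Z.

As a check, the Euler characteristic is 8 − 24 + 16 = 0, which agrees with 1 − 2 + 1 = 0.
(K is a triangulation of the torus T^2.)

H_0 = Z,  H_1 = Z^2,  H_2 = Z.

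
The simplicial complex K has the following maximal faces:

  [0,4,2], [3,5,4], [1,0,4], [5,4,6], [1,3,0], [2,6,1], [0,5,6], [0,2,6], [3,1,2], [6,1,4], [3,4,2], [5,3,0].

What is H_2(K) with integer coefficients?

H_2 = 0.

Fix the vertex order 0 < 1 < 2 < 3 < 4 < 5 < 6 and write every simplex with vertices in increasing order. Then dim K = 2 and the simplices of K are:

  0-simplices (7): [0], [1], [2], [3], [4], [5], [6]
  1-simplices (18): [0,1], [0,2], [0,3], [0,4], [0,5], [0,6], [1,2], [1,3], [1,4], [1,6], [2,3], [2,4], [2,6], [3,4], [3,5], [4,5], [4,6], [5,6]
  2-simplices (12): [0,1,3], [0,1,4], [0,2,4], [0,2,6], [0,3,5], [0,5,6], [1,2,3], [1,2,6], [1,4,6], [2,3,4], [3,4,5], [4,5,6]

Hence C_0 ≅ Z^7, C_1 ≅ Z^18, C_2 ≅ Z^12.

The boundary map ∂_1: C_1 → C_0 sends each edge [p,q] (with p < q) to q − p. For instance
  ∂[2,3] = [3] − [2].
This gives a 7×18 integer matrix of rank 6; reducing to Smith normal form yields diagonal entries (1,1,1,1,1,1).

∂_2: C_2 → C_1 sends each 2-simplex [p,q,r] to [q,r] − [p,r] + [p,q]. For instance
  ∂[0,5,6] = [5,6] − [0,6] + [0,5],
  ∂[0,1,3] = [1,3] − [0,3] + [0,1].
This gives a 18×12 integer matrix of rank 12; reducing to Smith normal form yields diagonal entries (1,1,1,1,1,1,1,1,1,1,1,2).

Reading off H_k = ker ∂_k / im ∂_{k+1}:

  H_2: rank ker ∂_2 − rank ∂_3 = (12 − 12) − 0 = 0, and there is no ∂_3, so H_2 = 0.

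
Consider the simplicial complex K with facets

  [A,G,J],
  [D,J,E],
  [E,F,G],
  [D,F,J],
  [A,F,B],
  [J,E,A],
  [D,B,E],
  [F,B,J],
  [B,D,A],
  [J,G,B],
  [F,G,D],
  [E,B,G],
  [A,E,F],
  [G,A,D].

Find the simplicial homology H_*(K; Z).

K has 7 vertices, 21 edges, 14 triangles.
rank ∂_0 = 0, rank ∂_1 = 6 ⇒ b_0 = 7 − 0 − 6 = 1; all invariant factors of ∂_1 are 1 so no torsion. So H_0 ≅ Z.
rank ∂_1 = 6, rank ∂_2 = 13 ⇒ b_1 = 21 − 6 − 13 = 2; all invariant factors of ∂_2 are 1 so no torsion. So H_1 ≅ Z^2.
rank ∂_2 = 13, rank ∂_3 = 0 ⇒ b_2 = 14 − 13 − 0 = 1. So H_2 ≅ Z.

H_0 = Z,  H_1 = Z^2,  H_2 = Z.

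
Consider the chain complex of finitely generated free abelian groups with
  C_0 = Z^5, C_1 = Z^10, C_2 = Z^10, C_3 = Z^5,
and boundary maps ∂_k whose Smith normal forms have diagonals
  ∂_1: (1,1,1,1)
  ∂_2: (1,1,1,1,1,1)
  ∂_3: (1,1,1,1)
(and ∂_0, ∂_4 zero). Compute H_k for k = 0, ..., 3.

H_0 ≅ Z,  H_1 = 0,  H_2 = 0,  H_3 ≅ Z.

H_0: b_0 = 5 − 0 − 4 = 1; torsion from ∂_1 factors > 1: none. So H_0 ≅ Z.
H_1: b_1 = 10 − 4 − 6 = 0; torsion from ∂_2 factors > 1: none. So H_1 ≅ 0.
H_2: b_2 = 10 − 6 − 4 = 0; torsion from ∂_3 factors > 1: none. So H_2 ≅ 0.
H_3: b_3 = 5 − 4 − 0 = 1; torsion from ∂_4 factors > 1: none. So H_3 ≅ Z.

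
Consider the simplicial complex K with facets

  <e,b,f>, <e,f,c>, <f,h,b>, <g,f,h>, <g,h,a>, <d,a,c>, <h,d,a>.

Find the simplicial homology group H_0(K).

H_0 ≅ Z.

Take the total order a < b < c < d < e < f < g < h on the vertex set. Then K (dimension 2) consists of the simplices:

  0-simplices (8): a, b, c, d, e, f, g, h
  1-simplices (15): ac, ad, ag, ah, be, bf, bh, cd, ce, cf, dh, ef, fg, fh, gh
  2-simplices (7): acd, adh, agh, bef, bfh, cef, fgh

Hence C_0 ≅ Z^8, C_1 ≅ Z^15, C_2 ≅ Z^7.

The boundary map ∂_1: C_1 → C_0 is given by ∂[p,q] = [q] − [p].
The resulting 8×15 matrix has rank 7, and its Smith normal form has invariant factors (1,1,1,1,1,1,1).

The boundary map ∂_2: C_2 → C_1 acts by ∂[p,q,r] = [q,r] − [p,r] + [p,q]. For instance
  ∂cef = ef − cf + ce,
  ∂agh = gh − ah + ag.
As a 15×7 matrix over Z this has rank 7, with invariant factors (1,1,1,1,1,1,1).

From H_k ≅ ker(∂_k) / im(∂_{k+1}) we obtain:

  H_0: rank C_0 − rank ∂_1 = 8 − 7 = 1, and the invariant factors of ∂_1 are all 1, so H_0 = Z.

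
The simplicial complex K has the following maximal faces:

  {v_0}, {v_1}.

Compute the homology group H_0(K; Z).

H_0 ≅ Z^2.

Take the total order v_0 < v_1 on the vertex set. Then K (dimension 0) consists of the simplices:

  0-simplices (2): [v_0], [v_1]

giving chain groups C_0 ≅ Z^2.

Reading off H_k = ker ∂_k / im ∂_{k+1}:

  H_0: rank C_0 − rank ∂_1 = 2 − 0 = 2, and there is no ∂_1, so H_0 ≅ Z^2.

(K is a triangulation of a set of 2 points.)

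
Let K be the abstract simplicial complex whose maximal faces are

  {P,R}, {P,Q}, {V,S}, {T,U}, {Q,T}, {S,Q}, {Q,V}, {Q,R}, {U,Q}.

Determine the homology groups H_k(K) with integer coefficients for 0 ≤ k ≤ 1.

Take the total order P < Q < R < S < T < U < V on the vertex set. Then K (dimension 1) consists of the simplices:

  0-simplices (7): P, Q, R, S, T, U, V
  1-simplices (9): PQ, PR, QR, QS, QT, QU, QV, SV, TU

giving chain groups C_0 ≅ Z^7, C_1 ≅ Z^9.

∂_1: C_1 → C_0 sends each edge [p,q] (with p < q) to q − p. For instance
  ∂SV = V − S.
As a 7×9 matrix over Z this has rank 6, with invariant factors (1,1,1,1,1,1).

From H_k ≅ ker(∂_k) / im(∂_{k+1}) we obtain:

  H_0: rank C_0 − rank ∂_1 = 7 − 6 = 1, and the invariant factors of ∂_1 are all 1, so H_0 = Z.
  H_1: rank ker ∂_1 − rank ∂_2 = (9 − 6) − 0 = 3, and there is no ∂_2, so H_1 = Z^3.

As a check, the Euler characteristic is 7 − 9 = -2, which agrees with 1 − 3 = -2.

H_0 ≅ Z,  H_1 ≅ Z^3.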